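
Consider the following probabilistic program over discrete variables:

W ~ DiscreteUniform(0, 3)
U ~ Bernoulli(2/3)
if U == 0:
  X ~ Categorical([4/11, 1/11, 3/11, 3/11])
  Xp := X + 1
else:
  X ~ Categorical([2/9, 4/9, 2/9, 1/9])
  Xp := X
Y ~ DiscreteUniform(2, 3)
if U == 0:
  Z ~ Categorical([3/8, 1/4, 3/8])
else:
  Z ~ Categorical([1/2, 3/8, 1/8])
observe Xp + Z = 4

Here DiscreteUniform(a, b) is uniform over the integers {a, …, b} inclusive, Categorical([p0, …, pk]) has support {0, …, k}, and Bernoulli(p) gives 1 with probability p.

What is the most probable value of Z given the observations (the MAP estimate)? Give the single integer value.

Enumerate traces; 40 have nonzero weight after conditioning:
  (W=0, U=0, X=1, Y=2, Z=2) weight 1/704
  (W=0, U=0, X=1, Y=3, Z=2) weight 1/704
  (W=0, U=0, X=2, Y=2, Z=1) weight 1/352
  (W=0, U=0, X=2, Y=3, Z=1) weight 1/352
  (W=0, U=0, X=3, Y=2, Z=0) weight 3/704
  (W=0, U=0, X=3, Y=3, Z=0) weight 3/704
  (W=0, U=1, X=2, Y=2, Z=2) weight 1/432
  (W=0, U=1, X=2, Y=3, Z=2) weight 1/432
  … 32 more
Group by Z:
  weight(Z=0) = 3/88
  weight(Z=1) = 5/99
  weight(Z=2) = 71/2376
Total weight = 3/88 + 5/99 + 71/2376 = 34/297
P(Z=0 | obs) = 3/88 / 34/297 = 81/272
P(Z=1 | obs) = 5/99 / 34/297 = 15/34
P(Z=2 | obs) = 71/2376 / 34/297 = 71/272
argmax = 1

argmax_v P(Z = v | obs) = 1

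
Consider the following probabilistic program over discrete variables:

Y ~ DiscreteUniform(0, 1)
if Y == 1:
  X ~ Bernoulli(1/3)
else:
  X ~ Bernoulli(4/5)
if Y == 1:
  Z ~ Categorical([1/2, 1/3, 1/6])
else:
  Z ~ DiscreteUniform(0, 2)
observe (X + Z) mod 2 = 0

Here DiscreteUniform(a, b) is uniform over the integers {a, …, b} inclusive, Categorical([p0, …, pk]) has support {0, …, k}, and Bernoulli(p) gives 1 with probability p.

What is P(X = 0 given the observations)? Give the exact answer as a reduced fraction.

Enumerate traces; 6 have nonzero weight after conditioning:
  (Y=0, X=0, Z=0) weight 1/30
  (Y=0, X=0, Z=2) weight 1/30
  (Y=0, X=1, Z=1) weight 2/15
  (Y=1, X=0, Z=0) weight 1/6
  (Y=1, X=0, Z=2) weight 1/18
  (Y=1, X=1, Z=1) weight 1/18
Group by X:
  weight(X=0) = 13/45
  weight(X=1) = 17/90
Total weight = 13/45 + 17/90 = 43/90
P(X=0 | obs) = 13/45 / 43/90 = 26/43
P(X=1 | obs) = 17/90 / 43/90 = 17/43

P(X = 0 | obs) = 26/43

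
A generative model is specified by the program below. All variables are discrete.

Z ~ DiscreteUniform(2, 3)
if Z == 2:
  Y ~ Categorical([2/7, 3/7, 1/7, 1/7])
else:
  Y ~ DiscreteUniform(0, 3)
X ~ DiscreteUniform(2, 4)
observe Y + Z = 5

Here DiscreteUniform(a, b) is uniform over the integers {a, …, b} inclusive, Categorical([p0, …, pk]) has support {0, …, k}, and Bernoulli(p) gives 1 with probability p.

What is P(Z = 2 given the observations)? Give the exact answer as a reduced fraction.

Enumerate traces; 6 have nonzero weight after conditioning:
  (Z=2, Y=3, X=2) weight 1/42
  (Z=2, Y=3, X=3) weight 1/42
  (Z=2, Y=3, X=4) weight 1/42
  (Z=3, Y=2, X=2) weight 1/24
  (Z=3, Y=2, X=3) weight 1/24
  (Z=3, Y=2, X=4) weight 1/24
Group by Z:
  weight(Z=2) = 1/14
  weight(Z=3) = 1/8
Total weight = 1/14 + 1/8 = 11/56
P(Z=2 | obs) = 1/14 / 11/56 = 4/11
P(Z=3 | obs) = 1/8 / 11/56 = 7/11

P(Z = 2 | obs) = 4/11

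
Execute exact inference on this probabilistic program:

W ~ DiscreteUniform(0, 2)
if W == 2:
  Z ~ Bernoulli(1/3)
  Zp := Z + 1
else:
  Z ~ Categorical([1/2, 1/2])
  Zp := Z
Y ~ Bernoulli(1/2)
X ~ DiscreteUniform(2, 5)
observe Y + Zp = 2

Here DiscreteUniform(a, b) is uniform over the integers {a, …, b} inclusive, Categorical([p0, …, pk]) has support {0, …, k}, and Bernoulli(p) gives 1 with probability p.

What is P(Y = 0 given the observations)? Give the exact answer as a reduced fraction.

Enumerate traces; 16 have nonzero weight after conditioning:
  (W=0, Z=1, Y=1, X=2) weight 1/48
  (W=0, Z=1, Y=1, X=3) weight 1/48
  (W=0, Z=1, Y=1, X=4) weight 1/48
  (W=0, Z=1, Y=1, X=5) weight 1/48
  (W=1, Z=1, Y=1, X=2) weight 1/48
  (W=1, Z=1, Y=1, X=3) weight 1/48
  (W=1, Z=1, Y=1, X=4) weight 1/48
  (W=1, Z=1, Y=1, X=5) weight 1/48
  (W=2, Z=1, Y=0, X=2) weight 1/72
  … 7 more
Group by Y:
  weight(Y=0) = 1/18
  weight(Y=1) = 5/18
Total weight = 1/18 + 5/18 = 1/3
P(Y=0 | obs) = 1/18 / 1/3 = 1/6
P(Y=1 | obs) = 5/18 / 1/3 = 5/6

P(Y = 0 | obs) = 1/6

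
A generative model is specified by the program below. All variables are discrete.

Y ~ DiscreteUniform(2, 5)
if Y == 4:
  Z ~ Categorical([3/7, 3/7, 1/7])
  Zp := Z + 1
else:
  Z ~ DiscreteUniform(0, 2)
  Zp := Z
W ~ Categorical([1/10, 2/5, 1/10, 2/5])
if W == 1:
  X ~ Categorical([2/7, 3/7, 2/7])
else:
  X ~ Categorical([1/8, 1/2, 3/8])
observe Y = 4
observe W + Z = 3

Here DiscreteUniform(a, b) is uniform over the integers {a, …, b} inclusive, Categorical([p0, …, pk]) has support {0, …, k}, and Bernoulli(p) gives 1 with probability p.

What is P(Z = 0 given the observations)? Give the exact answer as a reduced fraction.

Enumerate traces; 9 have nonzero weight after conditioning:
  (Y=4, Z=0, W=3, X=0) weight 3/560
  (Y=4, Z=0, W=3, X=1) weight 3/140
  (Y=4, Z=0, W=3, X=2) weight 9/560
  (Y=4, Z=1, W=2, X=0) weight 3/2240
  (Y=4, Z=1, W=2, X=1) weight 3/560
  (Y=4, Z=1, W=2, X=2) weight 9/2240
  (Y=4, Z=2, W=1, X=0) weight 1/245
  (Y=4, Z=2, W=1, X=1) weight 3/490
  … 1 more
Group by Z:
  weight(Z=0) = 3/70
  weight(Z=1) = 3/280
  weight(Z=2) = 1/70
Total weight = 3/70 + 3/280 + 1/70 = 19/280
P(Z=0 | obs) = 3/70 / 19/280 = 12/19
P(Z=1 | obs) = 3/280 / 19/280 = 3/19
P(Z=2 | obs) = 1/70 / 19/280 = 4/19

P(Z = 0 | obs) = 12/19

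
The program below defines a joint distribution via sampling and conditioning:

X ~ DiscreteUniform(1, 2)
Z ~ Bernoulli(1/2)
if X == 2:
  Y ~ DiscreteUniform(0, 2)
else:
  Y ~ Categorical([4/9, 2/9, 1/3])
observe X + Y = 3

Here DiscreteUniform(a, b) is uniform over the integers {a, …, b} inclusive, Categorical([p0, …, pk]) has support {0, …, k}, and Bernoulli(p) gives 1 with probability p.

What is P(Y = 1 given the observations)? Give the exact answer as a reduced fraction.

Enumerate traces; 4 have nonzero weight after conditioning:
  (X=1, Z=0, Y=2) weight 1/12
  (X=1, Z=1, Y=2) weight 1/12
  (X=2, Z=0, Y=1) weight 1/12
  (X=2, Z=1, Y=1) weight 1/12
Group by Y:
  weight(Y=1) = 1/6
  weight(Y=2) = 1/6
Total weight = 1/6 + 1/6 = 1/3
P(Y=1 | obs) = 1/6 / 1/3 = 1/2
P(Y=2 | obs) = 1/6 / 1/3 = 1/2

P(Y = 1 | obs) = 1/2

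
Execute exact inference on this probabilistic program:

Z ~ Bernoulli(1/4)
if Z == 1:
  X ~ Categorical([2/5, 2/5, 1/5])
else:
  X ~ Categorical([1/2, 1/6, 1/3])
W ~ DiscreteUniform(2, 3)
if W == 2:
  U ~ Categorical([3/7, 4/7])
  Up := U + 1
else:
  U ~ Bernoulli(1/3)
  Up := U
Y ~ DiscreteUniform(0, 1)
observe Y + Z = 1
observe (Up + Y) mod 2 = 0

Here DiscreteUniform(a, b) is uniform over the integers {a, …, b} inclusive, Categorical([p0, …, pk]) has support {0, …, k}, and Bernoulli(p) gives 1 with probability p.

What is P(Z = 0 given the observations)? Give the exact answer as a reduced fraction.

P(Z = 0 | obs) = 24/37

Enumerate traces; 12 have nonzero weight after conditioning:
  (Z=0, X=0, W=2, U=0, Y=1) weight 9/224
  (Z=0, X=0, W=3, U=1, Y=1) weight 1/32
  (Z=0, X=1, W=2, U=0, Y=1) weight 3/224
  (Z=0, X=1, W=3, U=1, Y=1) weight 1/96
  (Z=0, X=2, W=2, U=0, Y=1) weight 3/112
  (Z=0, X=2, W=3, U=1, Y=1) weight 1/48
  (Z=1, X=0, W=2, U=1, Y=0) weight 1/70
  (Z=1, X=0, W=3, U=0, Y=0) weight 1/60
  … 4 more
Group by Z:
  weight(Z=0) = 1/7
  weight(Z=1) = 13/168
Total weight = 1/7 + 13/168 = 37/168
P(Z=0 | obs) = 1/7 / 37/168 = 24/37
P(Z=1 | obs) = 13/168 / 37/168 = 13/37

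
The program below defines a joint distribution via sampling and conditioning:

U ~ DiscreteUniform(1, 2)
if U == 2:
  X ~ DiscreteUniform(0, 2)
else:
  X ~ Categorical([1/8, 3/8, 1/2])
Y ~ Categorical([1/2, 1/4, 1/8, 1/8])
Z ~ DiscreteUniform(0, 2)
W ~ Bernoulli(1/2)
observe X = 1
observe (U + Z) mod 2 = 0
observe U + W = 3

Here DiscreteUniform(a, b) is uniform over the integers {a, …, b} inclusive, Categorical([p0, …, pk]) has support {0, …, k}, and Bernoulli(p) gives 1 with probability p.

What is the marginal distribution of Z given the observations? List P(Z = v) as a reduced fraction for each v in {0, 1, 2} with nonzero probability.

P(Z=0) = 1/2, P(Z=2) = 1/2

Enumerate traces; 8 have nonzero weight after conditioning:
  (U=2, X=1, Y=0, Z=0, W=1) weight 1/72
  (U=2, X=1, Y=0, Z=2, W=1) weight 1/72
  (U=2, X=1, Y=1, Z=0, W=1) weight 1/144
  (U=2, X=1, Y=1, Z=2, W=1) weight 1/144
  (U=2, X=1, Y=2, Z=0, W=1) weight 1/288
  (U=2, X=1, Y=2, Z=2, W=1) weight 1/288
  (U=2, X=1, Y=3, Z=0, W=1) weight 1/288
  (U=2, X=1, Y=3, Z=2, W=1) weight 1/288
Group by Z:
  weight(Z=0) = 1/36
  weight(Z=2) = 1/36
Total weight = 1/36 + 1/36 = 1/18
P(Z=0 | obs) = 1/36 / 1/18 = 1/2
P(Z=2 | obs) = 1/36 / 1/18 = 1/2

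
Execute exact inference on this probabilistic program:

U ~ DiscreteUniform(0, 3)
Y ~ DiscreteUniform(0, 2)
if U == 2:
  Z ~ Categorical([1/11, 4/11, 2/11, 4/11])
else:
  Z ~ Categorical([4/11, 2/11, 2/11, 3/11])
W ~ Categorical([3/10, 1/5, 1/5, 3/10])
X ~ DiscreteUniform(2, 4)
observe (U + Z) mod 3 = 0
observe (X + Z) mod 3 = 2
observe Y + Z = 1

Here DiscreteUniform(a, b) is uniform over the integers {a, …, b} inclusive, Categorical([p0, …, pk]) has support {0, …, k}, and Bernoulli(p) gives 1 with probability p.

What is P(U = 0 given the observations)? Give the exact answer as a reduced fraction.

P(U = 0 | obs) = 1/3

Enumerate traces; 12 have nonzero weight after conditioning:
  (U=0, Y=1, Z=0, W=0, X=2) weight 1/330
  (U=0, Y=1, Z=0, W=1, X=2) weight 1/495
  (U=0, Y=1, Z=0, W=2, X=2) weight 1/495
  (U=0, Y=1, Z=0, W=3, X=2) weight 1/330
  (U=2, Y=0, Z=1, W=0, X=4) weight 1/330
  (U=2, Y=0, Z=1, W=1, X=4) weight 1/495
  (U=2, Y=0, Z=1, W=2, X=4) weight 1/495
  (U=2, Y=0, Z=1, W=3, X=4) weight 1/330
  (U=3, Y=1, Z=0, W=0, X=2) weight 1/330
  … 3 more
Group by U:
  weight(U=0) = 1/99
  weight(U=2) = 1/99
  weight(U=3) = 1/99
Total weight = 1/99 + 1/99 + 1/99 = 1/33
P(U=0 | obs) = 1/99 / 1/33 = 1/3
P(U=2 | obs) = 1/99 / 1/33 = 1/3
P(U=3 | obs) = 1/99 / 1/33 = 1/3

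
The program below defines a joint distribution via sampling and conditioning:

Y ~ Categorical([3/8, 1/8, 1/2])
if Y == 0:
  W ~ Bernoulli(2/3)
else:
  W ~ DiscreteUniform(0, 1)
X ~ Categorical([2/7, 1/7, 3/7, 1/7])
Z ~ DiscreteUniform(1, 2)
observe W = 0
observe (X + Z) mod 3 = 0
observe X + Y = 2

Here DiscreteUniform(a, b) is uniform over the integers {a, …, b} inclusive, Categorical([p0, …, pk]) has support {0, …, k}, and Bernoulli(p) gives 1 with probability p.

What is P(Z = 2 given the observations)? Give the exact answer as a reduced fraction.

Enumerate traces; 2 have nonzero weight after conditioning:
  (Y=0, W=0, X=2, Z=1) weight 3/112
  (Y=1, W=0, X=1, Z=2) weight 1/224
Group by Z:
  weight(Z=1) = 3/112
  weight(Z=2) = 1/224
Total weight = 3/112 + 1/224 = 1/32
P(Z=1 | obs) = 3/112 / 1/32 = 6/7
P(Z=2 | obs) = 1/224 / 1/32 = 1/7

P(Z = 2 | obs) = 1/7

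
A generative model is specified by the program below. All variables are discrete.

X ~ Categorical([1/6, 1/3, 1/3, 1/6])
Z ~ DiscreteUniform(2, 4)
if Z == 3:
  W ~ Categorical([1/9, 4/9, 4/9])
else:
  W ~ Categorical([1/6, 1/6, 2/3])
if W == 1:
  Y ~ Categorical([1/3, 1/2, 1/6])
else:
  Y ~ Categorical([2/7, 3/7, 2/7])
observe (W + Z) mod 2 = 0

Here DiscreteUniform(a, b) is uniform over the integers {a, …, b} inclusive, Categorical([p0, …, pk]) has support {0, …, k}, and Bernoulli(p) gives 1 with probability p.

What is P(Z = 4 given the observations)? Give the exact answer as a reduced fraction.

Enumerate traces; 60 have nonzero weight after conditioning:
  (X=0, Z=2, W=0, Y=0) weight 1/378
  (X=0, Z=2, W=0, Y=1) weight 1/252
  (X=0, Z=2, W=0, Y=2) weight 1/378
  (X=0, Z=2, W=2, Y=0) weight 2/189
  (X=0, Z=2, W=2, Y=1) weight 1/63
  (X=0, Z=2, W=2, Y=2) weight 2/189
  (X=0, Z=3, W=1, Y=0) weight 2/243
  (X=0, Z=3, W=1, Y=1) weight 1/81
  (X=0, Z=4, W=0, Y=0) weight 1/378
  … 51 more
Group by Z:
  weight(Z=2) = 5/18
  weight(Z=3) = 4/27
  weight(Z=4) = 5/18
Total weight = 5/18 + 4/27 + 5/18 = 19/27
P(Z=2 | obs) = 5/18 / 19/27 = 15/38
P(Z=3 | obs) = 4/27 / 19/27 = 4/19
P(Z=4 | obs) = 5/18 / 19/27 = 15/38

P(Z = 4 | obs) = 15/38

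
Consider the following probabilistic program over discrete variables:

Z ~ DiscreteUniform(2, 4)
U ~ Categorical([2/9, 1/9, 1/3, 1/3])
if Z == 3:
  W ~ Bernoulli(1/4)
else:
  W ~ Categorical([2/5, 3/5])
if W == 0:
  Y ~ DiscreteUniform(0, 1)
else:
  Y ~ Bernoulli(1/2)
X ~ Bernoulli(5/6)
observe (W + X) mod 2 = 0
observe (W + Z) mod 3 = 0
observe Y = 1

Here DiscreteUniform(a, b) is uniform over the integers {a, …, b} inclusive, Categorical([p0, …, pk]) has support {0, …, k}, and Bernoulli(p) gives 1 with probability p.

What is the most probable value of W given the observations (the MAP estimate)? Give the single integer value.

argmax_v P(W = v | obs) = 1

Enumerate traces; 8 have nonzero weight after conditioning:
  (Z=2, U=0, W=1, Y=1, X=1) weight 1/54
  (Z=2, U=1, W=1, Y=1, X=1) weight 1/108
  (Z=2, U=2, W=1, Y=1, X=1) weight 1/36
  (Z=2, U=3, W=1, Y=1, X=1) weight 1/36
  (Z=3, U=0, W=0, Y=1, X=0) weight 1/216
  (Z=3, U=1, W=0, Y=1, X=0) weight 1/432
  (Z=3, U=2, W=0, Y=1, X=0) weight 1/144
  (Z=3, U=3, W=0, Y=1, X=0) weight 1/144
Group by W:
  weight(W=0) = 1/48
  weight(W=1) = 1/12
Total weight = 1/48 + 1/12 = 5/48
P(W=0 | obs) = 1/48 / 5/48 = 1/5
P(W=1 | obs) = 1/12 / 5/48 = 4/5
argmax = 1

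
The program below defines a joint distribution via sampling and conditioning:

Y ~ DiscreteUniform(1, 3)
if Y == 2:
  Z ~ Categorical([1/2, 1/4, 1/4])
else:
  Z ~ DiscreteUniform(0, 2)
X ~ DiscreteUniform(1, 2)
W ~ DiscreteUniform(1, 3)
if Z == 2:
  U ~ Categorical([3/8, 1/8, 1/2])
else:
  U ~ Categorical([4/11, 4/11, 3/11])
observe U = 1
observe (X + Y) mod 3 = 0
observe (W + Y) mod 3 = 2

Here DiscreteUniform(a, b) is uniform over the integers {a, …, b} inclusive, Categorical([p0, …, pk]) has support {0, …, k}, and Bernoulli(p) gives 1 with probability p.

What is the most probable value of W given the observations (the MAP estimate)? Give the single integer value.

Enumerate traces; 6 have nonzero weight after conditioning:
  (Y=1, Z=0, X=2, W=1, U=1) weight 2/297
  (Y=1, Z=1, X=2, W=1, U=1) weight 2/297
  (Y=1, Z=2, X=2, W=1, U=1) weight 1/432
  (Y=2, Z=0, X=1, W=3, U=1) weight 1/99
  (Y=2, Z=1, X=1, W=3, U=1) weight 1/198
  (Y=2, Z=2, X=1, W=3, U=1) weight 1/576
Group by W:
  weight(W=1) = 25/1584
  weight(W=3) = 107/6336
Total weight = 25/1584 + 107/6336 = 23/704
P(W=1 | obs) = 25/1584 / 23/704 = 100/207
P(W=3 | obs) = 107/6336 / 23/704 = 107/207
argmax = 3

argmax_v P(W = v | obs) = 3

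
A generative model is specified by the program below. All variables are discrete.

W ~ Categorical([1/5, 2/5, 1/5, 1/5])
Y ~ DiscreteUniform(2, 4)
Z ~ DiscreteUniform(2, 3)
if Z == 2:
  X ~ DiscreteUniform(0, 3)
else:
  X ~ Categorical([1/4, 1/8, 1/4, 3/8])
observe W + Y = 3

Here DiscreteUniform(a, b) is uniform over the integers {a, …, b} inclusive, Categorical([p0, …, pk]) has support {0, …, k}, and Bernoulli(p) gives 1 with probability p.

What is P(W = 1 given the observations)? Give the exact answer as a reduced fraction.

Enumerate traces; 16 have nonzero weight after conditioning:
  (W=0, Y=3, Z=2, X=0) weight 1/120
  (W=0, Y=3, Z=2, X=1) weight 1/120
  (W=0, Y=3, Z=2, X=2) weight 1/120
  (W=0, Y=3, Z=2, X=3) weight 1/120
  (W=0, Y=3, Z=3, X=0) weight 1/120
  (W=0, Y=3, Z=3, X=1) weight 1/240
  (W=0, Y=3, Z=3, X=2) weight 1/120
  (W=0, Y=3, Z=3, X=3) weight 1/80
  (W=1, Y=2, Z=2, X=0) weight 1/60
  … 7 more
Group by W:
  weight(W=0) = 1/15
  weight(W=1) = 2/15
Total weight = 1/15 + 2/15 = 1/5
P(W=0 | obs) = 1/15 / 1/5 = 1/3
P(W=1 | obs) = 2/15 / 1/5 = 2/3

P(W = 1 | obs) = 2/3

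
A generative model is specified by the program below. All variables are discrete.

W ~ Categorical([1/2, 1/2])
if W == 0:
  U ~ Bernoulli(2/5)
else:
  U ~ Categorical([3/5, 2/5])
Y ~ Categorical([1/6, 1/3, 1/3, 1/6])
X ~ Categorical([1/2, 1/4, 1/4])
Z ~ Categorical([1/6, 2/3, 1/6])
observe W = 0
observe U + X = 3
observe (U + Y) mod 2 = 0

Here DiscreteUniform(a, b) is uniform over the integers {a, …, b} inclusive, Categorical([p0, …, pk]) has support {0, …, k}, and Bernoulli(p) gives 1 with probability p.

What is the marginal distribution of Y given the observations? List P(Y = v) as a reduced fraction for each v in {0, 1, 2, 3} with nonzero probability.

P(Y=1) = 2/3, P(Y=3) = 1/3

Enumerate traces; 6 have nonzero weight after conditioning:
  (W=0, U=1, Y=1, X=2, Z=0) weight 1/360
  (W=0, U=1, Y=1, X=2, Z=1) weight 1/90
  (W=0, U=1, Y=1, X=2, Z=2) weight 1/360
  (W=0, U=1, Y=3, X=2, Z=0) weight 1/720
  (W=0, U=1, Y=3, X=2, Z=1) weight 1/180
  (W=0, U=1, Y=3, X=2, Z=2) weight 1/720
Group by Y:
  weight(Y=1) = 1/60
  weight(Y=3) = 1/120
Total weight = 1/60 + 1/120 = 1/40
P(Y=1 | obs) = 1/60 / 1/40 = 2/3
P(Y=3 | obs) = 1/120 / 1/40 = 1/3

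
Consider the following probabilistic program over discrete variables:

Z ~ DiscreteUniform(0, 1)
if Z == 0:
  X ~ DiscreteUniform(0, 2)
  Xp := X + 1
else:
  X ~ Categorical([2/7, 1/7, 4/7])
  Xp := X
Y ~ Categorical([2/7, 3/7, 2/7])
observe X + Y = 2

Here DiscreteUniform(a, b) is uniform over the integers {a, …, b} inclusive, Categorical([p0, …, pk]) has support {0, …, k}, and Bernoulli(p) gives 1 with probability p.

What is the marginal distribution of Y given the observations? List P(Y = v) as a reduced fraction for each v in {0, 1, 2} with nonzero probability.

P(Y=0) = 19/47, P(Y=1) = 15/47, P(Y=2) = 13/47

Enumerate traces; 6 have nonzero weight after conditioning:
  (Z=0, X=0, Y=2) weight 1/21
  (Z=0, X=1, Y=1) weight 1/14
  (Z=0, X=2, Y=0) weight 1/21
  (Z=1, X=0, Y=2) weight 2/49
  (Z=1, X=1, Y=1) weight 3/98
  (Z=1, X=2, Y=0) weight 4/49
Group by Y:
  weight(Y=0) = 19/147
  weight(Y=1) = 5/49
  weight(Y=2) = 13/147
Total weight = 19/147 + 5/49 + 13/147 = 47/147
P(Y=0 | obs) = 19/147 / 47/147 = 19/47
P(Y=1 | obs) = 5/49 / 47/147 = 15/47
P(Y=2 | obs) = 13/147 / 47/147 = 13/47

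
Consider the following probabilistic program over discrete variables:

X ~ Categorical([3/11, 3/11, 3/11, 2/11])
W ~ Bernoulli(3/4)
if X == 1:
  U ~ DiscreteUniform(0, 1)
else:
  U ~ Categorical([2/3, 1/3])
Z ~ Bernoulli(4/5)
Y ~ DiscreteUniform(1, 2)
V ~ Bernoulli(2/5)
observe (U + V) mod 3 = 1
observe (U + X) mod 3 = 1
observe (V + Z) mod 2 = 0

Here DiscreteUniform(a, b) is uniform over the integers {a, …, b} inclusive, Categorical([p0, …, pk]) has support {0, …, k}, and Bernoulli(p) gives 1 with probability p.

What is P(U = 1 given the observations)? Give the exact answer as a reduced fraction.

P(U = 1 | obs) = 5/17

Enumerate traces; 12 have nonzero weight after conditioning:
  (X=0, W=0, U=1, Z=0, Y=1, V=0) weight 3/2200
  (X=0, W=0, U=1, Z=0, Y=2, V=0) weight 3/2200
  (X=0, W=1, U=1, Z=0, Y=1, V=0) weight 9/2200
  (X=0, W=1, U=1, Z=0, Y=2, V=0) weight 9/2200
  (X=1, W=0, U=0, Z=1, Y=1, V=1) weight 3/550
  (X=1, W=0, U=0, Z=1, Y=2, V=1) weight 3/550
  (X=1, W=1, U=0, Z=1, Y=1, V=1) weight 9/550
  (X=1, W=1, U=0, Z=1, Y=2, V=1) weight 9/550
  … 4 more
Group by U:
  weight(U=0) = 12/275
  weight(U=1) = 1/55
Total weight = 12/275 + 1/55 = 17/275
P(U=0 | obs) = 12/275 / 17/275 = 12/17
P(U=1 | obs) = 1/55 / 17/275 = 5/17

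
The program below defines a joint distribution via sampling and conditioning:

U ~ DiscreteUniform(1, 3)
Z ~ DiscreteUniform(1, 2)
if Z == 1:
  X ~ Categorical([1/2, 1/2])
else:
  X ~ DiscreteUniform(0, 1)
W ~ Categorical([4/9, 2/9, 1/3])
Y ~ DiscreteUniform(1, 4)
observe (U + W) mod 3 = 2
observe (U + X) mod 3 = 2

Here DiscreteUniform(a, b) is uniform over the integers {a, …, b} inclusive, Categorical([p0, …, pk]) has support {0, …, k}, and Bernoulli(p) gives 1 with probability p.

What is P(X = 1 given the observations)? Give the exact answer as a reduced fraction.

Enumerate traces; 16 have nonzero weight after conditioning:
  (U=1, Z=1, X=1, W=1, Y=1) weight 1/216
  (U=1, Z=1, X=1, W=1, Y=2) weight 1/216
  (U=1, Z=1, X=1, W=1, Y=3) weight 1/216
  (U=1, Z=1, X=1, W=1, Y=4) weight 1/216
  (U=1, Z=2, X=1, W=1, Y=1) weight 1/216
  (U=1, Z=2, X=1, W=1, Y=2) weight 1/216
  (U=1, Z=2, X=1, W=1, Y=3) weight 1/216
  (U=1, Z=2, X=1, W=1, Y=4) weight 1/216
  (U=2, Z=1, X=0, W=0, Y=1) weight 1/108
  … 7 more
Group by X:
  weight(X=0) = 2/27
  weight(X=1) = 1/27
Total weight = 2/27 + 1/27 = 1/9
P(X=0 | obs) = 2/27 / 1/9 = 2/3
P(X=1 | obs) = 1/27 / 1/9 = 1/3

P(X = 1 | obs) = 1/3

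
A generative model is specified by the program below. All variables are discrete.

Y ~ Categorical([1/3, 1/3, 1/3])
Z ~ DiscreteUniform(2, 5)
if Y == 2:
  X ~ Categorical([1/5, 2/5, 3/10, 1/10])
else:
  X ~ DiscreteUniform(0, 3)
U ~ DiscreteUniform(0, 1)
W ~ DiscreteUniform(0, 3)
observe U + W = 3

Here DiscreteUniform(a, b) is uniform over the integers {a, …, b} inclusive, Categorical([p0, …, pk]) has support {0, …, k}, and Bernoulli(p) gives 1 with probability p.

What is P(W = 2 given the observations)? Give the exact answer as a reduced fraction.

P(W = 2 | obs) = 1/2

Enumerate traces; 96 have nonzero weight after conditioning:
  (Y=0, Z=2, X=0, U=0, W=3) weight 1/384
  (Y=0, Z=2, X=0, U=1, W=2) weight 1/384
  (Y=0, Z=2, X=1, U=0, W=3) weight 1/384
  (Y=0, Z=2, X=1, U=1, W=2) weight 1/384
  (Y=0, Z=2, X=2, U=0, W=3) weight 1/384
  (Y=0, Z=2, X=2, U=1, W=2) weight 1/384
  (Y=0, Z=2, X=3, U=0, W=3) weight 1/384
  (Y=0, Z=2, X=3, U=1, W=2) weight 1/384
  … 88 more
Group by W:
  weight(W=2) = 1/8
  weight(W=3) = 1/8
Total weight = 1/8 + 1/8 = 1/4
P(W=2 | obs) = 1/8 / 1/4 = 1/2
P(W=3 | obs) = 1/8 / 1/4 = 1/2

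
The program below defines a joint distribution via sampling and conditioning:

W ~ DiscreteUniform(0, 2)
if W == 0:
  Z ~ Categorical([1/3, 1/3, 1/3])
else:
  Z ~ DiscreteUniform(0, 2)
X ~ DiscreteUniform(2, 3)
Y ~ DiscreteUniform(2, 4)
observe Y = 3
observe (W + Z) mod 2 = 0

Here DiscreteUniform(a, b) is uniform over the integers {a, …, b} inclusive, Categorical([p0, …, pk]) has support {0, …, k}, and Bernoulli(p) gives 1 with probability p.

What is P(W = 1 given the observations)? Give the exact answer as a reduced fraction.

P(W = 1 | obs) = 1/5

Enumerate traces; 10 have nonzero weight after conditioning:
  (W=0, Z=0, X=2, Y=3) weight 1/54
  (W=0, Z=0, X=3, Y=3) weight 1/54
  (W=0, Z=2, X=2, Y=3) weight 1/54
  (W=0, Z=2, X=3, Y=3) weight 1/54
  (W=1, Z=1, X=2, Y=3) weight 1/54
  (W=1, Z=1, X=3, Y=3) weight 1/54
  (W=2, Z=0, X=2, Y=3) weight 1/54
  (W=2, Z=0, X=3, Y=3) weight 1/54
  … 2 more
Group by W:
  weight(W=0) = 2/27
  weight(W=1) = 1/27
  weight(W=2) = 2/27
Total weight = 2/27 + 1/27 + 2/27 = 5/27
P(W=0 | obs) = 2/27 / 5/27 = 2/5
P(W=1 | obs) = 1/27 / 5/27 = 1/5
P(W=2 | obs) = 2/27 / 5/27 = 2/5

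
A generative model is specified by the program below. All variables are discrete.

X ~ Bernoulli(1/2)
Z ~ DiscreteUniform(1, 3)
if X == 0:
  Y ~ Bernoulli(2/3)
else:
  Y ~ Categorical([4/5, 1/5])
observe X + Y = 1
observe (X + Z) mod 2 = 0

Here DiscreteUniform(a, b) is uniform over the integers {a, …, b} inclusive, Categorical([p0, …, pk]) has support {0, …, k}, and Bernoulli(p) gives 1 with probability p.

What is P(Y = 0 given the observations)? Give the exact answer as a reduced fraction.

P(Y = 0 | obs) = 12/17

Enumerate traces; 3 have nonzero weight after conditioning:
  (X=0, Z=2, Y=1) weight 1/9
  (X=1, Z=1, Y=0) weight 2/15
  (X=1, Z=3, Y=0) weight 2/15
Group by Y:
  weight(Y=0) = 4/15
  weight(Y=1) = 1/9
Total weight = 4/15 + 1/9 = 17/45
P(Y=0 | obs) = 4/15 / 17/45 = 12/17
P(Y=1 | obs) = 1/9 / 17/45 = 5/17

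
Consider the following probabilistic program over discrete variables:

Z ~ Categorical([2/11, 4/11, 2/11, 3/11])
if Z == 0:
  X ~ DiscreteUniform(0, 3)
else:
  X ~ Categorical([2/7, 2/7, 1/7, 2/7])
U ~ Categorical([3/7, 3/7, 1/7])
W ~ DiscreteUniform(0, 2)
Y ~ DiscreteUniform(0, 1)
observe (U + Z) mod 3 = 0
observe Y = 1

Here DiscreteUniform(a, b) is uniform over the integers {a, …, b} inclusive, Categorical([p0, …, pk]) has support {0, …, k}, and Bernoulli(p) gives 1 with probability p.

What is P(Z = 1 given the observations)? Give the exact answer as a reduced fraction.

Enumerate traces; 48 have nonzero weight after conditioning:
  (Z=0, X=0, U=0, W=0, Y=1) weight 1/308
  (Z=0, X=0, U=0, W=1, Y=1) weight 1/308
  (Z=0, X=0, U=0, W=2, Y=1) weight 1/308
  (Z=0, X=1, U=0, W=0, Y=1) weight 1/308
  (Z=0, X=1, U=0, W=1, Y=1) weight 1/308
  (Z=0, X=1, U=0, W=2, Y=1) weight 1/308
  (Z=0, X=2, U=0, W=0, Y=1) weight 1/308
  (Z=0, X=2, U=0, W=1, Y=1) weight 1/308
  (Z=1, X=0, U=2, W=0, Y=1) weight 4/1617
  (Z=2, X=0, U=1, W=0, Y=1) weight 2/539
  … 38 more
Group by Z:
  weight(Z=0) = 3/77
  weight(Z=1) = 2/77
  weight(Z=2) = 3/77
  weight(Z=3) = 9/154
Total weight = 3/77 + 2/77 + 3/77 + 9/154 = 25/154
P(Z=0 | obs) = 3/77 / 25/154 = 6/25
P(Z=1 | obs) = 2/77 / 25/154 = 4/25
P(Z=2 | obs) = 3/77 / 25/154 = 6/25
P(Z=3 | obs) = 9/154 / 25/154 = 9/25

P(Z = 1 | obs) = 4/25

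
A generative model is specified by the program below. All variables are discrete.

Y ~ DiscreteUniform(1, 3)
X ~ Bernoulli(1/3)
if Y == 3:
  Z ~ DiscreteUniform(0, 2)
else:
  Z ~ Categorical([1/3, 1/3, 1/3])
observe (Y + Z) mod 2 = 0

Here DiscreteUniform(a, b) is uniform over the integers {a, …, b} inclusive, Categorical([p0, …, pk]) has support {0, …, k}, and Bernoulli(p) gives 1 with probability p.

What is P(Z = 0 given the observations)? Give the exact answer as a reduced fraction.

P(Z = 0 | obs) = 1/4

Enumerate traces; 8 have nonzero weight after conditioning:
  (Y=1, X=0, Z=1) weight 2/27
  (Y=1, X=1, Z=1) weight 1/27
  (Y=2, X=0, Z=0) weight 2/27
  (Y=2, X=0, Z=2) weight 2/27
  (Y=2, X=1, Z=0) weight 1/27
  (Y=2, X=1, Z=2) weight 1/27
  (Y=3, X=0, Z=1) weight 2/27
  (Y=3, X=1, Z=1) weight 1/27
Group by Z:
  weight(Z=0) = 1/9
  weight(Z=1) = 2/9
  weight(Z=2) = 1/9
Total weight = 1/9 + 2/9 + 1/9 = 4/9
P(Z=0 | obs) = 1/9 / 4/9 = 1/4
P(Z=1 | obs) = 2/9 / 4/9 = 1/2
P(Z=2 | obs) = 1/9 / 4/9 = 1/4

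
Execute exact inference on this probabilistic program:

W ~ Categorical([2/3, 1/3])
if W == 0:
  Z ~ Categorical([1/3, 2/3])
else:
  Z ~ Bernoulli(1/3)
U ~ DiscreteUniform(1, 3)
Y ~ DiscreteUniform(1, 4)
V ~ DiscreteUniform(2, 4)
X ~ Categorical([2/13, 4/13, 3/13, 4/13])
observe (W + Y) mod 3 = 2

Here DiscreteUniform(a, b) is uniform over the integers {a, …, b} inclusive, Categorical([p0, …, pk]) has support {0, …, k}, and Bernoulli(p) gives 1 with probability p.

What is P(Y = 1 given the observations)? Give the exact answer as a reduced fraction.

P(Y = 1 | obs) = 1/4

Enumerate traces; 216 have nonzero weight after conditioning:
  (W=0, Z=0, U=1, Y=2, V=2, X=0) weight 1/1053
  (W=0, Z=0, U=1, Y=2, V=2, X=1) weight 2/1053
  (W=0, Z=0, U=1, Y=2, V=2, X=2) weight 1/702
  (W=0, Z=0, U=1, Y=2, V=2, X=3) weight 2/1053
  (W=0, Z=0, U=1, Y=2, V=3, X=0) weight 1/1053
  (W=0, Z=0, U=1, Y=2, V=3, X=1) weight 2/1053
  (W=0, Z=0, U=1, Y=2, V=3, X=2) weight 1/702
  (W=0, Z=0, U=1, Y=2, V=3, X=3) weight 2/1053
  (W=1, Z=0, U=1, Y=1, V=2, X=0) weight 1/1053
  (W=1, Z=0, U=1, Y=4, V=2, X=0) weight 1/1053
  … 206 more
Group by Y:
  weight(Y=1) = 1/12
  weight(Y=2) = 1/6
  weight(Y=4) = 1/12
Total weight = 1/12 + 1/6 + 1/12 = 1/3
P(Y=1 | obs) = 1/12 / 1/3 = 1/4
P(Y=2 | obs) = 1/6 / 1/3 = 1/2
P(Y=4 | obs) = 1/12 / 1/3 = 1/4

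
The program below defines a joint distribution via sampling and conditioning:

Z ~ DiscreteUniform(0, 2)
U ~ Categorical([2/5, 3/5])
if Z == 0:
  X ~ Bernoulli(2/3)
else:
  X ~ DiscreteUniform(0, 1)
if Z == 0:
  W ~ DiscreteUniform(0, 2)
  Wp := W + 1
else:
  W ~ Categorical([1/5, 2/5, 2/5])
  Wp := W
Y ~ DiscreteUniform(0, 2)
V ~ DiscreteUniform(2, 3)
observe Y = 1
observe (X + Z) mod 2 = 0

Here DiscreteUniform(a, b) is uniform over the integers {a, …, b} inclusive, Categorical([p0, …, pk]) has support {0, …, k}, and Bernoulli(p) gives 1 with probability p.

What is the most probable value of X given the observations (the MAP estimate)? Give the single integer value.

Enumerate traces; 36 have nonzero weight after conditioning:
  (Z=0, U=0, X=0, W=0, Y=1, V=2) weight 1/405
  (Z=0, U=0, X=0, W=0, Y=1, V=3) weight 1/405
  (Z=0, U=0, X=0, W=1, Y=1, V=2) weight 1/405
  (Z=0, U=0, X=0, W=1, Y=1, V=3) weight 1/405
  (Z=0, U=0, X=0, W=2, Y=1, V=2) weight 1/405
  (Z=0, U=0, X=0, W=2, Y=1, V=3) weight 1/405
  (Z=0, U=1, X=0, W=0, Y=1, V=2) weight 1/270
  (Z=0, U=1, X=0, W=0, Y=1, V=3) weight 1/270
  (Z=1, U=0, X=1, W=0, Y=1, V=2) weight 1/450
  … 27 more
Group by X:
  weight(X=0) = 5/54
  weight(X=1) = 1/18
Total weight = 5/54 + 1/18 = 4/27
P(X=0 | obs) = 5/54 / 4/27 = 5/8
P(X=1 | obs) = 1/18 / 4/27 = 3/8
argmax = 0

argmax_v P(X = v | obs) = 0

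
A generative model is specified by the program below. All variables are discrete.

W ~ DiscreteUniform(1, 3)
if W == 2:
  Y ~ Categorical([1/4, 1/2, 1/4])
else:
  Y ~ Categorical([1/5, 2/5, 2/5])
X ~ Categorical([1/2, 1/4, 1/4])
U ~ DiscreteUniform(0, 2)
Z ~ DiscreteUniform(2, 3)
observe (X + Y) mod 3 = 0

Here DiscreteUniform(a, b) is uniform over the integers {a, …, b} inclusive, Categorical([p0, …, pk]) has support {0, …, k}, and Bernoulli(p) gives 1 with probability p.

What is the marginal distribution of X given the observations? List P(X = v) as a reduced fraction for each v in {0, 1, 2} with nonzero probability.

Enumerate traces; 54 have nonzero weight after conditioning:
  (W=1, Y=0, X=0, U=0, Z=2) weight 1/180
  (W=1, Y=0, X=0, U=0, Z=3) weight 1/180
  (W=1, Y=0, X=0, U=1, Z=2) weight 1/180
  (W=1, Y=0, X=0, U=1, Z=3) weight 1/180
  (W=1, Y=0, X=0, U=2, Z=2) weight 1/180
  (W=1, Y=0, X=0, U=2, Z=3) weight 1/180
  (W=1, Y=1, X=2, U=0, Z=2) weight 1/180
  (W=1, Y=1, X=2, U=0, Z=3) weight 1/180
  (W=1, Y=2, X=1, U=0, Z=2) weight 1/180
  … 45 more
Group by X:
  weight(X=0) = 13/120
  weight(X=1) = 7/80
  weight(X=2) = 13/120
Total weight = 13/120 + 7/80 + 13/120 = 73/240
P(X=0 | obs) = 13/120 / 73/240 = 26/73
P(X=1 | obs) = 7/80 / 73/240 = 21/73
P(X=2 | obs) = 13/120 / 73/240 = 26/73

P(X=0) = 26/73, P(X=1) = 21/73, P(X=2) = 26/73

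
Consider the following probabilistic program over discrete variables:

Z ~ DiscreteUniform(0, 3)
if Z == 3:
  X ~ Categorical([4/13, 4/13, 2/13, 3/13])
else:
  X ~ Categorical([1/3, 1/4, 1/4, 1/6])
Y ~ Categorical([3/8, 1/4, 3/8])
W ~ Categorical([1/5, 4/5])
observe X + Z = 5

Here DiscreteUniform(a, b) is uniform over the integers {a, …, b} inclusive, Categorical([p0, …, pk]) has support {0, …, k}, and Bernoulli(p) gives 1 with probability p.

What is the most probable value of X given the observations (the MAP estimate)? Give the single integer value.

Enumerate traces; 12 have nonzero weight after conditioning:
  (Z=2, X=3, Y=0, W=0) weight 1/320
  (Z=2, X=3, Y=0, W=1) weight 1/80
  (Z=2, X=3, Y=1, W=0) weight 1/480
  (Z=2, X=3, Y=1, W=1) weight 1/120
  (Z=2, X=3, Y=2, W=0) weight 1/320
  (Z=2, X=3, Y=2, W=1) weight 1/80
  (Z=3, X=2, Y=0, W=0) weight 3/1040
  (Z=3, X=2, Y=0, W=1) weight 3/260
  … 4 more
Group by X:
  weight(X=2) = 1/26
  weight(X=3) = 1/24
Total weight = 1/26 + 1/24 = 25/312
P(X=2 | obs) = 1/26 / 25/312 = 12/25
P(X=3 | obs) = 1/24 / 25/312 = 13/25
argmax = 3

argmax_v P(X = v | obs) = 3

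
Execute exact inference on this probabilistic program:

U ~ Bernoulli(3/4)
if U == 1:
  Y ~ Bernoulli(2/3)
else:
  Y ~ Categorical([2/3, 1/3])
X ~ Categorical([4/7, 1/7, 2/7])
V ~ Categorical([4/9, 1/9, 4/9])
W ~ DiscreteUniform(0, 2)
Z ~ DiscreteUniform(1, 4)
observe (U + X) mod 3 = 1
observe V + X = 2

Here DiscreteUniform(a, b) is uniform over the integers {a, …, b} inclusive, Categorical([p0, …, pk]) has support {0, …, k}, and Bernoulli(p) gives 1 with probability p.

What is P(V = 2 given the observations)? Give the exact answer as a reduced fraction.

P(V = 2 | obs) = 48/49

Enumerate traces; 48 have nonzero weight after conditioning:
  (U=0, Y=0, X=1, V=1, W=0, Z=1) weight 1/4536
  (U=0, Y=0, X=1, V=1, W=0, Z=2) weight 1/4536
  (U=0, Y=0, X=1, V=1, W=0, Z=3) weight 1/4536
  (U=0, Y=0, X=1, V=1, W=0, Z=4) weight 1/4536
  (U=0, Y=0, X=1, V=1, W=1, Z=1) weight 1/4536
  (U=0, Y=0, X=1, V=1, W=1, Z=2) weight 1/4536
  (U=0, Y=0, X=1, V=1, W=1, Z=3) weight 1/4536
  (U=0, Y=0, X=1, V=1, W=1, Z=4) weight 1/4536
  (U=1, Y=0, X=0, V=2, W=0, Z=1) weight 1/189
  … 39 more
Group by V:
  weight(V=1) = 1/252
  weight(V=2) = 4/21
Total weight = 1/252 + 4/21 = 7/36
P(V=1 | obs) = 1/252 / 7/36 = 1/49
P(V=2 | obs) = 4/21 / 7/36 = 48/49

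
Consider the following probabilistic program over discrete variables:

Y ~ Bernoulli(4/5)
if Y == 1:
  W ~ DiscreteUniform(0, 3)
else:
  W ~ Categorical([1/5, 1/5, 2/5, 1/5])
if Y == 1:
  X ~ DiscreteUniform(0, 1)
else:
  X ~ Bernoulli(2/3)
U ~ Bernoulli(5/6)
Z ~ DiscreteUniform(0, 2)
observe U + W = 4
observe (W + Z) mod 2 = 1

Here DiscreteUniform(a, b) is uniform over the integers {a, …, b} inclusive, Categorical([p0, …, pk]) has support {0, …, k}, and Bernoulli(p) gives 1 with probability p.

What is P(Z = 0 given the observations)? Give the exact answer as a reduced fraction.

Enumerate traces; 8 have nonzero weight after conditioning:
  (Y=0, W=3, X=0, U=1, Z=0) weight 1/270
  (Y=0, W=3, X=0, U=1, Z=2) weight 1/270
  (Y=0, W=3, X=1, U=1, Z=0) weight 1/135
  (Y=0, W=3, X=1, U=1, Z=2) weight 1/135
  (Y=1, W=3, X=0, U=1, Z=0) weight 1/36
  (Y=1, W=3, X=0, U=1, Z=2) weight 1/36
  (Y=1, W=3, X=1, U=1, Z=0) weight 1/36
  (Y=1, W=3, X=1, U=1, Z=2) weight 1/36
Group by Z:
  weight(Z=0) = 1/15
  weight(Z=2) = 1/15
Total weight = 1/15 + 1/15 = 2/15
P(Z=0 | obs) = 1/15 / 2/15 = 1/2
P(Z=2 | obs) = 1/15 / 2/15 = 1/2

P(Z = 0 | obs) = 1/2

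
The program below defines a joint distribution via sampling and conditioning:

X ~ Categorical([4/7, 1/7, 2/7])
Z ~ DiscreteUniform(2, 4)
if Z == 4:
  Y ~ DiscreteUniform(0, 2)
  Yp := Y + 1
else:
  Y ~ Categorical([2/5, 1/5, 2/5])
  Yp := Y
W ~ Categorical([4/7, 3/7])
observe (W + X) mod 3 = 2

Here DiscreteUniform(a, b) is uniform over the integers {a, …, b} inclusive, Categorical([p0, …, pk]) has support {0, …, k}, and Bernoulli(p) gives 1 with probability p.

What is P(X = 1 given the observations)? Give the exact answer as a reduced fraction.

P(X = 1 | obs) = 3/11

Enumerate traces; 18 have nonzero weight after conditioning:
  (X=1, Z=2, Y=0, W=1) weight 2/245
  (X=1, Z=2, Y=1, W=1) weight 1/245
  (X=1, Z=2, Y=2, W=1) weight 2/245
  (X=1, Z=3, Y=0, W=1) weight 2/245
  (X=1, Z=3, Y=1, W=1) weight 1/245
  (X=1, Z=3, Y=2, W=1) weight 2/245
  (X=1, Z=4, Y=0, W=1) weight 1/147
  (X=1, Z=4, Y=1, W=1) weight 1/147
  (X=2, Z=2, Y=0, W=0) weight 16/735
  … 9 more
Group by X:
  weight(X=1) = 3/49
  weight(X=2) = 8/49
Total weight = 3/49 + 8/49 = 11/49
P(X=1 | obs) = 3/49 / 11/49 = 3/11
P(X=2 | obs) = 8/49 / 11/49 = 8/11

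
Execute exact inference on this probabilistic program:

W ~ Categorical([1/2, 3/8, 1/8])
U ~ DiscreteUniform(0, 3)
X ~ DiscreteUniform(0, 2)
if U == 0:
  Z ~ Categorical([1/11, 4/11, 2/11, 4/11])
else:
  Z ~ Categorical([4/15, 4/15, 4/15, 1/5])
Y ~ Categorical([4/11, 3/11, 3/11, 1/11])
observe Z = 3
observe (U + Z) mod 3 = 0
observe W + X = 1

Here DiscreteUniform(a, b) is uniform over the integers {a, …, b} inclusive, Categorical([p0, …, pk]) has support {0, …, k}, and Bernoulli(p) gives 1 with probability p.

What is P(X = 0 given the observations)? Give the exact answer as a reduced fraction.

Enumerate traces; 16 have nonzero weight after conditioning:
  (W=0, U=0, X=1, Z=3, Y=0) weight 2/363
  (W=0, U=0, X=1, Z=3, Y=1) weight 1/242
  (W=0, U=0, X=1, Z=3, Y=2) weight 1/242
  (W=0, U=0, X=1, Z=3, Y=3) weight 1/726
  (W=0, U=3, X=1, Z=3, Y=0) weight 1/330
  (W=0, U=3, X=1, Z=3, Y=1) weight 1/440
  (W=0, U=3, X=1, Z=3, Y=2) weight 1/440
  (W=0, U=3, X=1, Z=3, Y=3) weight 1/1320
  (W=1, U=0, X=0, Z=3, Y=0) weight 1/242
  … 7 more
Group by X:
  weight(X=0) = 31/1760
  weight(X=1) = 31/1320
Total weight = 31/1760 + 31/1320 = 217/5280
P(X=0 | obs) = 31/1760 / 217/5280 = 3/7
P(X=1 | obs) = 31/1320 / 217/5280 = 4/7

P(X = 0 | obs) = 3/7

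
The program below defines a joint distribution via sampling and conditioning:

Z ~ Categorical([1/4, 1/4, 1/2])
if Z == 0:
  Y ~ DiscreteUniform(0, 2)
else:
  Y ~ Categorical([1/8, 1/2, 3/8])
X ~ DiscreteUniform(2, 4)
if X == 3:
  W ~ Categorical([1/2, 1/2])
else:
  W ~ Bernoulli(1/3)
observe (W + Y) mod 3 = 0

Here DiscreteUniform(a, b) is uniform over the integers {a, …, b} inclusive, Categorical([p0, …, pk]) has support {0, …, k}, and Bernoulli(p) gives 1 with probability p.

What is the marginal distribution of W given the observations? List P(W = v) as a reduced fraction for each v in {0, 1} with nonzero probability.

Enumerate traces; 18 have nonzero weight after conditioning:
  (Z=0, Y=0, X=2, W=0) weight 1/54
  (Z=0, Y=0, X=3, W=0) weight 1/72
  (Z=0, Y=0, X=4, W=0) weight 1/54
  (Z=0, Y=2, X=2, W=1) weight 1/108
  (Z=0, Y=2, X=3, W=1) weight 1/72
  (Z=0, Y=2, X=4, W=1) weight 1/108
  (Z=1, Y=0, X=2, W=0) weight 1/144
  (Z=1, Y=0, X=3, W=0) weight 1/192
  … 10 more
Group by W:
  weight(W=0) = 187/1728
  weight(W=1) = 245/1728
Total weight = 187/1728 + 245/1728 = 1/4
P(W=0 | obs) = 187/1728 / 1/4 = 187/432
P(W=1 | obs) = 245/1728 / 1/4 = 245/432

P(W=0) = 187/432, P(W=1) = 245/432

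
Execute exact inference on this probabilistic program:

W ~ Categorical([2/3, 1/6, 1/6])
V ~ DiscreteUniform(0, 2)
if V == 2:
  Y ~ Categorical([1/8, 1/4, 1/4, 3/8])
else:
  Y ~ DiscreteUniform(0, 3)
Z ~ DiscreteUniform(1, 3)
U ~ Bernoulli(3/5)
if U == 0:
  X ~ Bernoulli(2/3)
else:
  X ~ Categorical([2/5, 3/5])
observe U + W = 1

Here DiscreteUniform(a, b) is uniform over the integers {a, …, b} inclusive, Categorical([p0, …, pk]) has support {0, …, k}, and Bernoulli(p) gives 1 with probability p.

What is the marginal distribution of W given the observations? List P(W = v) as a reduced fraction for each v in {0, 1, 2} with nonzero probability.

Enumerate traces; 144 have nonzero weight after conditioning:
  (W=0, V=0, Y=0, Z=1, U=1, X=0) weight 1/225
  (W=0, V=0, Y=0, Z=1, U=1, X=1) weight 1/150
  (W=0, V=0, Y=0, Z=2, U=1, X=0) weight 1/225
  (W=0, V=0, Y=0, Z=2, U=1, X=1) weight 1/150
  (W=0, V=0, Y=0, Z=3, U=1, X=0) weight 1/225
  (W=0, V=0, Y=0, Z=3, U=1, X=1) weight 1/150
  (W=0, V=0, Y=1, Z=1, U=1, X=0) weight 1/225
  (W=0, V=0, Y=1, Z=1, U=1, X=1) weight 1/150
  (W=1, V=0, Y=0, Z=1, U=0, X=0) weight 1/1620
  … 135 more
Group by W:
  weight(W=0) = 2/5
  weight(W=1) = 1/15
Total weight = 2/5 + 1/15 = 7/15
P(W=0 | obs) = 2/5 / 7/15 = 6/7
P(W=1 | obs) = 1/15 / 7/15 = 1/7

P(W=0) = 6/7, P(W=1) = 1/7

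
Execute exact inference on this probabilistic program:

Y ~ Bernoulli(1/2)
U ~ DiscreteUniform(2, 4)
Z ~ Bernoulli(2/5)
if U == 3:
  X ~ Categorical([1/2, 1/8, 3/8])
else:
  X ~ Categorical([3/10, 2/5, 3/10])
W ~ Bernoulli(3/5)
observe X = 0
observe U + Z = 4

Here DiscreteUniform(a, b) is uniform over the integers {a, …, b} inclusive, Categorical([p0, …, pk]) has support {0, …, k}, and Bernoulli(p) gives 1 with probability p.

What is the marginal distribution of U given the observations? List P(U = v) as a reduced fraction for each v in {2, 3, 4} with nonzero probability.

Enumerate traces; 8 have nonzero weight after conditioning:
  (Y=0, U=3, Z=1, X=0, W=0) weight 1/75
  (Y=0, U=3, Z=1, X=0, W=1) weight 1/50
  (Y=0, U=4, Z=0, X=0, W=0) weight 3/250
  (Y=0, U=4, Z=0, X=0, W=1) weight 9/500
  (Y=1, U=3, Z=1, X=0, W=0) weight 1/75
  (Y=1, U=3, Z=1, X=0, W=1) weight 1/50
  (Y=1, U=4, Z=0, X=0, W=0) weight 3/250
  (Y=1, U=4, Z=0, X=0, W=1) weight 9/500
Group by U:
  weight(U=3) = 1/15
  weight(U=4) = 3/50
Total weight = 1/15 + 3/50 = 19/150
P(U=3 | obs) = 1/15 / 19/150 = 10/19
P(U=4 | obs) = 3/50 / 19/150 = 9/19

P(U=3) = 10/19, P(U=4) = 9/19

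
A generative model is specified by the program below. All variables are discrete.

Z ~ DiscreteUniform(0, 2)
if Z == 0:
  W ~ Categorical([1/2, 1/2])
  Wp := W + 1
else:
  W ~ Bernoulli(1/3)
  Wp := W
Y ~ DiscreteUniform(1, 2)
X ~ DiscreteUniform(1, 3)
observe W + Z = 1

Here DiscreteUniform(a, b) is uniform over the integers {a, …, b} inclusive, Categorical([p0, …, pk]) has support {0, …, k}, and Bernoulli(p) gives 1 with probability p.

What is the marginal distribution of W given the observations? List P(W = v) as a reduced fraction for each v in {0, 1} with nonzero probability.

P(W=0) = 4/7, P(W=1) = 3/7

Enumerate traces; 12 have nonzero weight after conditioning:
  (Z=0, W=1, Y=1, X=1) weight 1/36
  (Z=0, W=1, Y=1, X=2) weight 1/36
  (Z=0, W=1, Y=1, X=3) weight 1/36
  (Z=0, W=1, Y=2, X=1) weight 1/36
  (Z=0, W=1, Y=2, X=2) weight 1/36
  (Z=0, W=1, Y=2, X=3) weight 1/36
  (Z=1, W=0, Y=1, X=1) weight 1/27
  (Z=1, W=0, Y=1, X=2) weight 1/27
  … 4 more
Group by W:
  weight(W=0) = 2/9
  weight(W=1) = 1/6
Total weight = 2/9 + 1/6 = 7/18
P(W=0 | obs) = 2/9 / 7/18 = 4/7
P(W=1 | obs) = 1/6 / 7/18 = 3/7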